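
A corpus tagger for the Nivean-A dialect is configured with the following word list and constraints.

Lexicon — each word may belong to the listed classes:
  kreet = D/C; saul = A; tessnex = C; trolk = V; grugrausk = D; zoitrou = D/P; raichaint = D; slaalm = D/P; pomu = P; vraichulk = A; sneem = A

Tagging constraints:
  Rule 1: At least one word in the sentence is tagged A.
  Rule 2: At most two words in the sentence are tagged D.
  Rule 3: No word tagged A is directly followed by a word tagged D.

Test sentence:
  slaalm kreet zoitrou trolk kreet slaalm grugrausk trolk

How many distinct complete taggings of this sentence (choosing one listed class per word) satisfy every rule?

0

Candidates per position — 1:slaalm {D,P}; 2:kreet {D,C}; 3:zoitrou {D,P}; 4:trolk {V}; 5:kreet {D,C}; 6:slaalm {D,P}; 7:grugrausk {D}; 8:trolk {V}.
There are 32 candidate sequences in total.
Rule 1 cannot be satisfied by any choice of tags from the lexicon.
So there is no consistent tagging.
Count = 0.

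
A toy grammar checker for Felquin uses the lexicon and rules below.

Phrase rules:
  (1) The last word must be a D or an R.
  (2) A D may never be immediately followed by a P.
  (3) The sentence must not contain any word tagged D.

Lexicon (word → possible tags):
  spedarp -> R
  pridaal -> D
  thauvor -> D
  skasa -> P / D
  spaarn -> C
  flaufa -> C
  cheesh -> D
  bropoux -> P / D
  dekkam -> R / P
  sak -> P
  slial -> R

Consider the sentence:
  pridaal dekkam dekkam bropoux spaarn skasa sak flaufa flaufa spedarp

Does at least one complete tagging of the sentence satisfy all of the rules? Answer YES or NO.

Candidates per position — 1:pridaal {D}; 2:dekkam {R,P}; 3:dekkam {R,P}; 4:bropoux {P,D}; 5:spaarn {C}; 6:skasa {P,D}; 7:sak {P}; 8:flaufa {C}; 9:flaufa {C}; 10:spedarp {R}.
Rule 3 cannot be satisfied by any choice of tags from the lexicon.
So there is no consistent tagging.

NO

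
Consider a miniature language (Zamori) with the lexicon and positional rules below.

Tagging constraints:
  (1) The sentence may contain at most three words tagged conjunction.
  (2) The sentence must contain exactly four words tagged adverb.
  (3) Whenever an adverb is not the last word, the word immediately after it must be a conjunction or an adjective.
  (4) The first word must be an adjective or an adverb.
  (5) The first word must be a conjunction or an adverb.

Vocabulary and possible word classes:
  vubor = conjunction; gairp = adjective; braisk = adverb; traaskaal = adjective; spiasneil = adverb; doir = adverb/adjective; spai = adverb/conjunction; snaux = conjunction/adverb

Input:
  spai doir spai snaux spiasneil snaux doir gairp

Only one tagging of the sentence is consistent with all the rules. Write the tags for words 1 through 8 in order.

Candidates per position — 1:spai {adverb,conjunction}; 2:doir {adverb,adjective}; 3:spai {adverb,conjunction}; 4:snaux {conjunction,adverb}; 5:spiasneil {adverb}; 6:snaux {conjunction,adverb}; 7:doir {adverb,adjective}; 8:gairp {adjective}.
If word 1 were conjunction, no tagging could satisfy rule 4; so word 1 is adverb.
If word 2 were adverb, no tagging could satisfy rule 3; so word 2 is adjective.
If word 4 were adverb, no tagging could satisfy rule 3; so word 4 is conjunction.
If word 6 were adverb, no tagging could satisfy rule 3; so word 6 is conjunction.
If word 7 were adjective, no tagging could satisfy rule 2; so word 7 is adverb.
If word 3 were conjunction, no tagging could satisfy rule 2; so word 3 is adverb.
That leaves exactly one tagging: adverb adjective adverb conjunction adverb conjunction adverb adjective.
Verifying each rule — rule 1 holds; rule 2 holds; rule 3 holds; rule 4 holds; rule 5 holds.

adverb adjective adverb conjunction adverb conjunction adverb adjective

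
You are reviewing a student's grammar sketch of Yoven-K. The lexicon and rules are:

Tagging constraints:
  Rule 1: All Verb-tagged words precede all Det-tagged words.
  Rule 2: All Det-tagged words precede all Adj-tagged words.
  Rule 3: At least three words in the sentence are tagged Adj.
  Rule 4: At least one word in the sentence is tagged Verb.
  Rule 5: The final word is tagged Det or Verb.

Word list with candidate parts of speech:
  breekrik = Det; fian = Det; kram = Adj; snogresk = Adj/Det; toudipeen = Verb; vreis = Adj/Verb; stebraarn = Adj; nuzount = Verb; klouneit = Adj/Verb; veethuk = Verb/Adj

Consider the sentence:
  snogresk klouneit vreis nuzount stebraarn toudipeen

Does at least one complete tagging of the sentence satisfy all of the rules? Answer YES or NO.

Candidates per position — 1:snogresk {Adj,Det}; 2:klouneit {Adj,Verb}; 3:vreis {Adj,Verb}; 4:nuzount {Verb}; 5:stebraarn {Adj}; 6:toudipeen {Verb}.
One satisfying assignment: Adj Verb Adj Verb Adj Verb.
Verifying each rule — rule 1 satisfied; rule 2 satisfied; rule 3 satisfied; rule 4 satisfied; rule 5 satisfied.

YES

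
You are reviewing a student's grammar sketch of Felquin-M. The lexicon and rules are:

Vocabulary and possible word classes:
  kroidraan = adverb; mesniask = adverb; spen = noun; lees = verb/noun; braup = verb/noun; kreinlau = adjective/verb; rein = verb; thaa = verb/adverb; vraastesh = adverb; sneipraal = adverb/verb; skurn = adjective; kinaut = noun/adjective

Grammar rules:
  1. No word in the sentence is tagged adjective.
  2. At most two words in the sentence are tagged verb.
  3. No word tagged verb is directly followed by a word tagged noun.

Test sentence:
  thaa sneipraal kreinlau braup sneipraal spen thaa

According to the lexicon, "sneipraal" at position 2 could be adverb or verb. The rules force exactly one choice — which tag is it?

Candidates per position — 1:thaa {verb,adverb}; 2:sneipraal {adverb,verb}; 3:kreinlau {adjective,verb}; 4:braup {verb,noun}; 5:sneipraal {adverb,verb}; 6:spen {noun}; 7:thaa {verb,adverb}.
Position 3: adjective is ruled out by rule 1; that leaves verb.
Position 4: noun is ruled out by rule 3; that leaves verb.
Position 5: verb is ruled out by rule 2; that leaves adverb.
Position 7: verb is ruled out by rule 2; that leaves adverb.
Position 1: verb is ruled out by rule 2; that leaves adverb.
Position 2: verb is ruled out by rule 2; that leaves adverb.
The unique satisfying tagging is: adverb adverb verb verb adverb noun adverb.
Rule-by-rule: rule 1 ok; rule 2 ok; rule 3 ok.

adverb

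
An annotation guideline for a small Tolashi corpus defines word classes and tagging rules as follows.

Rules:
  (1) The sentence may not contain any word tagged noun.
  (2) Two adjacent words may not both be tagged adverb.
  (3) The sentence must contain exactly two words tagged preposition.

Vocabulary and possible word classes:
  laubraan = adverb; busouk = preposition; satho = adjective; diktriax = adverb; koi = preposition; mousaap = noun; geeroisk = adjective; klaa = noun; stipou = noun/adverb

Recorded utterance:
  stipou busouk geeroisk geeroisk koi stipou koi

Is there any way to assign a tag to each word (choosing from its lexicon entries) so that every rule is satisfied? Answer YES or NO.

NO

Candidates per position — 1:stipou {noun,adverb}; 2:busouk {preposition}; 3:geeroisk {adjective}; 4:geeroisk {adjective}; 5:koi {preposition}; 6:stipou {noun,adverb}; 7:koi {preposition}.
Rule 3 cannot be satisfied by any choice of tags from the lexicon.
So there is no consistent tagging.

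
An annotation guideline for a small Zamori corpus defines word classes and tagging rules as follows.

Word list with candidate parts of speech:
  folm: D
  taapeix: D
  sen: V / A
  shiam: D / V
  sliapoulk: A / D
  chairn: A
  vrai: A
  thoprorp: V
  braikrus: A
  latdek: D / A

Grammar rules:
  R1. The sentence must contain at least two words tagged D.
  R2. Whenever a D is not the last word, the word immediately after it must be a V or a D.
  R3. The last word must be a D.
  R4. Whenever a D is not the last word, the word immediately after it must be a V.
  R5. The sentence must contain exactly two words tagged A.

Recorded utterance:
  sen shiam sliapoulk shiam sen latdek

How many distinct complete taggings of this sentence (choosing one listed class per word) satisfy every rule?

Candidates per position — 1:sen {V,A}; 2:shiam {D,V}; 3:sliapoulk {A,D}; 4:shiam {D,V}; 5:sen {V,A}; 6:latdek {D,A}.
There are 64 candidate sequences in total.
The sequences that satisfy every rule: A V A D V D; A V D V A D.
Count = 2.

2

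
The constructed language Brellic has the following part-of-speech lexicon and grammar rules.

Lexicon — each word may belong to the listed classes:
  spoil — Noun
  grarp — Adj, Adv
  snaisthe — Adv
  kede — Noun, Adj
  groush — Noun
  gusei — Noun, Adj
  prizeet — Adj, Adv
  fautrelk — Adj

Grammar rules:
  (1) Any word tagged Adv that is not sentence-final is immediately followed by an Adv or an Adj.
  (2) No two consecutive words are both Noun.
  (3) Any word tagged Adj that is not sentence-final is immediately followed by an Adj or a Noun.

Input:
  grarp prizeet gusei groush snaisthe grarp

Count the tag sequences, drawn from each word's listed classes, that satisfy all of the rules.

Candidates per position — 1:grarp {Adj,Adv}; 2:prizeet {Adj,Adv}; 3:gusei {Noun,Adj}; 4:groush {Noun}; 5:snaisthe {Adv}; 6:grarp {Adj,Adv}.
There are 16 candidate sequences in total.
Checking each against the rules leaves 6 sequences.
Count = 6.

6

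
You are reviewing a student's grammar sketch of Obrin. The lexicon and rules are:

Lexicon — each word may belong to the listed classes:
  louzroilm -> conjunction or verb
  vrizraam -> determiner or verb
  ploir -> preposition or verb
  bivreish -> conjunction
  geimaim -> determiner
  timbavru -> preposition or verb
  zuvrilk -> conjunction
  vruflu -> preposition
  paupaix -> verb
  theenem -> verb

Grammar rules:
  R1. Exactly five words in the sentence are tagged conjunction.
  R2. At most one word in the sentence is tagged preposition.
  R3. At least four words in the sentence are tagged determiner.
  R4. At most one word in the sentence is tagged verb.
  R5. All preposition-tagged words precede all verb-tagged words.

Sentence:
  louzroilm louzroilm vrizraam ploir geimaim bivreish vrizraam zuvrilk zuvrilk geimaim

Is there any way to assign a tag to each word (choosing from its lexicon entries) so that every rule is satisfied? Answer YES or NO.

Candidates per position — 1:louzroilm {conjunction,verb}; 2:louzroilm {conjunction,verb}; 3:vrizraam {determiner,verb}; 4:ploir {preposition,verb}; 5:geimaim {determiner}; 6:bivreish {conjunction}; 7:vrizraam {determiner,verb}; 8:zuvrilk {conjunction}; 9:zuvrilk {conjunction}; 10:geimaim {determiner}.
One satisfying assignment: conjunction conjunction determiner preposition determiner conjunction determiner conjunction conjunction determiner.
Rule-by-rule: rule 1 satisfied; rule 2 satisfied; rule 3 satisfied; rule 4 satisfied; rule 5 satisfied.

YES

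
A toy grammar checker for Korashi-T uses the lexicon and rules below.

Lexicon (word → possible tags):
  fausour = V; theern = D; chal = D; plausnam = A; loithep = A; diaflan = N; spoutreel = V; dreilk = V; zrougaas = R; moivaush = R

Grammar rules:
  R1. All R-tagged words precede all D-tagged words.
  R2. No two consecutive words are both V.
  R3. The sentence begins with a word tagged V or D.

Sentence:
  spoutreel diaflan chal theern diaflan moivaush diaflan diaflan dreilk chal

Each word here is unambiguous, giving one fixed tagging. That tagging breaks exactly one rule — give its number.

Fixed tagging: V N D D N R N N V D.
Checking each rule: R1 violated, R2 holds, R3 holds.
Only rule 1 fails.

1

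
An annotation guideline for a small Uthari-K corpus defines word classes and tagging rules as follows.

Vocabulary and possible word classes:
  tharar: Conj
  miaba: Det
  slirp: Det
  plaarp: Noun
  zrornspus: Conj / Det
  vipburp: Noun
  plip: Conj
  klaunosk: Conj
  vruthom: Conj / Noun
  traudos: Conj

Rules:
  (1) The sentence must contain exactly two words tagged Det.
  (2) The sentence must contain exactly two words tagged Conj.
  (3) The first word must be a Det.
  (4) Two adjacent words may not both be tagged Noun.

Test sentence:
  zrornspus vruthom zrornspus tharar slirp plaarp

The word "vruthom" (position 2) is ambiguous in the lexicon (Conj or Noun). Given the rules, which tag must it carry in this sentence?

Noun

Candidates per position — 1:zrornspus {Conj,Det}; 2:vruthom {Conj,Noun}; 3:zrornspus {Conj,Det}; 4:tharar {Conj}; 5:slirp {Det}; 6:plaarp {Noun}.
If word 1 were Conj, no tagging could satisfy rule 3; so word 1 is Det.
If word 3 were Det, no tagging could satisfy rule 1; so word 3 is Conj.
If word 2 were Conj, no tagging could satisfy rule 2; so word 2 is Noun.
The only consistent sequence is: Det Noun Conj Conj Det Noun.
Rule-by-rule: rule 1 satisfied; rule 2 satisfied; rule 3 satisfied; rule 4 satisfied.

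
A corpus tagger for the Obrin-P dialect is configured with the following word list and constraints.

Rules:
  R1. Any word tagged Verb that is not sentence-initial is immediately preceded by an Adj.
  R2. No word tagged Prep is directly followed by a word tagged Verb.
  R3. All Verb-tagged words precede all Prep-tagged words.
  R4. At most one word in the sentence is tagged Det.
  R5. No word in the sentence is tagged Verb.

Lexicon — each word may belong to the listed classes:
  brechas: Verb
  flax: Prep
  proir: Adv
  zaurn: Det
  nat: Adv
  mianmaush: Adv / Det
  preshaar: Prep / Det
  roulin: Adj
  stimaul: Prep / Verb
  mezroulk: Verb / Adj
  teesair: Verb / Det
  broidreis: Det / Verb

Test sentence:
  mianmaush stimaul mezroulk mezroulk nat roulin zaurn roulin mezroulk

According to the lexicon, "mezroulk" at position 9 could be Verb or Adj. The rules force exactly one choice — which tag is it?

Adj

Candidates per position — 1:mianmaush {Adv,Det}; 2:stimaul {Prep,Verb}; 3:mezroulk {Verb,Adj}; 4:mezroulk {Verb,Adj}; 5:nat {Adv}; 6:roulin {Adj}; 7:zaurn {Det}; 8:roulin {Adj}; 9:mezroulk {Verb,Adj}.
Position 1: Det is ruled out by rule 4; that leaves Adv.
Position 2: Verb is ruled out by rule 1; that leaves Prep.
Position 3: Verb is ruled out by rule 1; that leaves Adj.
Position 4: Verb is ruled out by rule 3; that leaves Adj.
Position 9: Verb is ruled out by rule 3; that leaves Adj.
So the tagging must be: Adv Prep Adj Adj Adv Adj Det Adj Adj.
Rule-by-rule: rule 1 holds; rule 2 holds; rule 3 holds; rule 4 holds; rule 5 holds.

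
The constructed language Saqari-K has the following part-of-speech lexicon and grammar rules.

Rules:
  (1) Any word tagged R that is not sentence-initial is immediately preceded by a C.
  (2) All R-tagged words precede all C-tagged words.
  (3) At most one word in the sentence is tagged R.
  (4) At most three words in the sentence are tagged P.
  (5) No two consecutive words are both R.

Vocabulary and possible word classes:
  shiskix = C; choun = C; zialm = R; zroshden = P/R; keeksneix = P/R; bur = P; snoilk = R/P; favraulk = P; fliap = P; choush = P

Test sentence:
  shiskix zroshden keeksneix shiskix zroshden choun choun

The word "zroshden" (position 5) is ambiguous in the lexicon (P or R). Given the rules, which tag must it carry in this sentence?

Candidates per position — 1:shiskix {C}; 2:zroshden {P,R}; 3:keeksneix {P,R}; 4:shiskix {C}; 5:zroshden {P,R}; 6:choun {C}; 7:choun {C}.
If word 2 were R, no tagging could satisfy rule 2; so word 2 is P.
If word 3 were R, no tagging could satisfy rule 1; so word 3 is P.
If word 5 were R, no tagging could satisfy rule 2; so word 5 is P.
So the tagging must be: C P P C P C C.
Checking: rule 1 holds; rule 2 holds; rule 3 holds; rule 4 holds; rule 5 holds.

P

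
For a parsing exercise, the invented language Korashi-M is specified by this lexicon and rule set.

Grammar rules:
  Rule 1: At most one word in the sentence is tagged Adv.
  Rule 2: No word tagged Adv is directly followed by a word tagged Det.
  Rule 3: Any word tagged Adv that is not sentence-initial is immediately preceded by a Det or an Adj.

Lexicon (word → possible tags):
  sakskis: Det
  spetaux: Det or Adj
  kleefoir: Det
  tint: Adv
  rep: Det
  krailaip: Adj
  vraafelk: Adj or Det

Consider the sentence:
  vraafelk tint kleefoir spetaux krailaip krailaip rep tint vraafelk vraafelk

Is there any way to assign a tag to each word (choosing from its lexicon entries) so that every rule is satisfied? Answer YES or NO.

Candidates per position — 1:vraafelk {Adj,Det}; 2:tint {Adv}; 3:kleefoir {Det}; 4:spetaux {Det,Adj}; 5:krailaip {Adj}; 6:krailaip {Adj}; 7:rep {Det}; 8:tint {Adv}; 9:vraafelk {Adj,Det}; 10:vraafelk {Adj,Det}.
Rule 1 cannot be satisfied by any choice of tags from the lexicon.
So there is no consistent tagging.

NO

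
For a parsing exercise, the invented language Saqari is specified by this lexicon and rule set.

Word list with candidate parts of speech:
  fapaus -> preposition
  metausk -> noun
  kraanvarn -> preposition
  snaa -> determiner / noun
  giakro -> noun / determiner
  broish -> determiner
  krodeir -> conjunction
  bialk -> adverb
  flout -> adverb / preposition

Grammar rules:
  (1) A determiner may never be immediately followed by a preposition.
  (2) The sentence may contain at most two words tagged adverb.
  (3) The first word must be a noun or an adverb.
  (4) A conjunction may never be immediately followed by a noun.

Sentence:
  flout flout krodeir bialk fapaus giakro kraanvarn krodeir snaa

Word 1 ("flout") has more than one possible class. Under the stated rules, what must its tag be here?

Candidates per position — 1:flout {adverb,preposition}; 2:flout {adverb,preposition}; 3:krodeir {conjunction}; 4:bialk {adverb}; 5:fapaus {preposition}; 6:giakro {noun,determiner}; 7:kraanvarn {preposition}; 8:krodeir {conjunction}; 9:snaa {determiner,noun}.
At position 1, choosing preposition makes rule 3 impossible to satisfy; hence adverb.
At position 2, choosing adverb makes rule 2 impossible to satisfy; hence preposition.
At position 6, choosing determiner makes rule 1 impossible to satisfy; hence noun.
At position 9, choosing noun makes rule 4 impossible to satisfy; hence determiner.
That leaves exactly one tagging: adverb preposition conjunction adverb preposition noun preposition conjunction determiner.
Verifying each rule — rule 1 ✓; rule 2 ✓; rule 3 ✓; rule 4 ✓.

adverb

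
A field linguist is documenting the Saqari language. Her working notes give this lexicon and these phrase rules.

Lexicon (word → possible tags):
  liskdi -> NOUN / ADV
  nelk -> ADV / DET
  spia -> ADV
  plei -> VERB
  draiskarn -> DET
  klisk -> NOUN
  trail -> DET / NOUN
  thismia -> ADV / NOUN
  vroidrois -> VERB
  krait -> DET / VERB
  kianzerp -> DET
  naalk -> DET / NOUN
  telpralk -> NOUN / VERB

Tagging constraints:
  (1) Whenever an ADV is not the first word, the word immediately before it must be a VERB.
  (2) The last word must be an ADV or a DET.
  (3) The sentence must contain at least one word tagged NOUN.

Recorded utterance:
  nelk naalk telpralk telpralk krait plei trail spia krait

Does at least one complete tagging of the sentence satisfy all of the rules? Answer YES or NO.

Candidates per position — 1:nelk {ADV,DET}; 2:naalk {DET,NOUN}; 3:telpralk {NOUN,VERB}; 4:telpralk {NOUN,VERB}; 5:krait {DET,VERB}; 6:plei {VERB}; 7:trail {DET,NOUN}; 8:spia {ADV}; 9:krait {DET,VERB}.
Rule 1 cannot be satisfied by any choice of tags from the lexicon.
So there is no consistent tagging.

NO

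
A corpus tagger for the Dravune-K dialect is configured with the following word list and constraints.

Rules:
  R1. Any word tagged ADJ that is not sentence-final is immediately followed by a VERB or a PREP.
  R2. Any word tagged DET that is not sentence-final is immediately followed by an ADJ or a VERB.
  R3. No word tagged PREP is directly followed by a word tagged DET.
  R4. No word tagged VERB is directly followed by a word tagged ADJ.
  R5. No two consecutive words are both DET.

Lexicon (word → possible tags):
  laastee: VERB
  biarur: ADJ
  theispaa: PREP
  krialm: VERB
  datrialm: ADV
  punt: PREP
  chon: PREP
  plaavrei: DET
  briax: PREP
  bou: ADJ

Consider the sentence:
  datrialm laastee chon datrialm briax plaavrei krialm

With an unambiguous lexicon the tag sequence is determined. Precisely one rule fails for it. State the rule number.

Fixed tagging: ADV VERB PREP ADV PREP DET VERB.
Applying the rules: R1 ✓, R2 ✓, R3 ✗, R4 ✓, R5 ✓.
Only rule 3 fails.

3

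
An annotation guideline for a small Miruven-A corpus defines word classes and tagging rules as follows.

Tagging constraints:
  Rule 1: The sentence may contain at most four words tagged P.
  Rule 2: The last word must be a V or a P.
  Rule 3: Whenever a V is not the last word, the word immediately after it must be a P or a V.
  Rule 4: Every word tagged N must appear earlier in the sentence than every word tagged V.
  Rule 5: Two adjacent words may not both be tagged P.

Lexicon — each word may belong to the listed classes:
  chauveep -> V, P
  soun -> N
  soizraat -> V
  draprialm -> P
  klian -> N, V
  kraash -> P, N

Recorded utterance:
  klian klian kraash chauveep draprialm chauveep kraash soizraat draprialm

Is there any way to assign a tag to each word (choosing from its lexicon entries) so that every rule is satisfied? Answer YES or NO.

Candidates per position — 1:klian {N,V}; 2:klian {N,V}; 3:kraash {P,N}; 4:chauveep {V,P}; 5:draprialm {P}; 6:chauveep {V,P}; 7:kraash {P,N}; 8:soizraat {V}; 9:draprialm {P}.
One satisfying assignment: V V P V P V P V P.
Checking: rule 1 holds; rule 2 holds; rule 3 holds; rule 4 holds; rule 5 holds.

YES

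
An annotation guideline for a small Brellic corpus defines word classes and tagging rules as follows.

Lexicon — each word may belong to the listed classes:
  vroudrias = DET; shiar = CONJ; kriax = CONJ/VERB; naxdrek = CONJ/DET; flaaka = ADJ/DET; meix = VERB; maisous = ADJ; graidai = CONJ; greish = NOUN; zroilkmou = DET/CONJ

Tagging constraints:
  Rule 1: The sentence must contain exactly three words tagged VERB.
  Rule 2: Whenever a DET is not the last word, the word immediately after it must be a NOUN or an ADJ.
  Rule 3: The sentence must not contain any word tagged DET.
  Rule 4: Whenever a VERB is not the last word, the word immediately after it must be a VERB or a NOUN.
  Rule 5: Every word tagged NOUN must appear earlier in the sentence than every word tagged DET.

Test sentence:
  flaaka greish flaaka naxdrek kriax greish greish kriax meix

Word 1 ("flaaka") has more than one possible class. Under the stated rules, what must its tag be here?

ADJ

Candidates per position — 1:flaaka {ADJ,DET}; 2:greish {NOUN}; 3:flaaka {ADJ,DET}; 4:naxdrek {CONJ,DET}; 5:kriax {CONJ,VERB}; 6:greish {NOUN}; 7:greish {NOUN}; 8:kriax {CONJ,VERB}; 9:meix {VERB}.
Word 1 cannot be DET — rule 3 would then fail for every completion. It is ADJ.
Word 3 cannot be DET — rule 2 would then fail for every completion. It is ADJ.
Word 4 cannot be DET — rule 2 would then fail for every completion. It is CONJ.
Word 5 cannot be CONJ — rule 1 would then fail for every completion. It is VERB.
Word 8 cannot be CONJ — rule 1 would then fail for every completion. It is VERB.
The unique satisfying tagging is: ADJ NOUN ADJ CONJ VERB NOUN NOUN VERB VERB.
Rule-by-rule: rule 1 holds; rule 2 holds; rule 3 holds; rule 4 holds; rule 5 holds.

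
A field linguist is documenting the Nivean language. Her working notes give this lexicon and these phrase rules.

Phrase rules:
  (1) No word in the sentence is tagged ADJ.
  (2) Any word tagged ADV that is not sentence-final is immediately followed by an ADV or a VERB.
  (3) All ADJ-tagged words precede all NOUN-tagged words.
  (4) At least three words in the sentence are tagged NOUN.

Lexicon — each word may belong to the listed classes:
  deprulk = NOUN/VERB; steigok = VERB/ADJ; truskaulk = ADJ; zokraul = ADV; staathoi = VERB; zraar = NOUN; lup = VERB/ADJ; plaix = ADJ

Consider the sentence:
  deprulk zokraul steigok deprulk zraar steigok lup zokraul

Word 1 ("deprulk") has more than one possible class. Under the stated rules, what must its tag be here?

NOUN

Candidates per position — 1:deprulk {NOUN,VERB}; 2:zokraul {ADV}; 3:steigok {VERB,ADJ}; 4:deprulk {NOUN,VERB}; 5:zraar {NOUN}; 6:steigok {VERB,ADJ}; 7:lup {VERB,ADJ}; 8:zokraul {ADV}.
Word 1 cannot be VERB — rule 4 would then fail for every completion. It is NOUN.
Word 3 cannot be ADJ — rule 1 would then fail for every completion. It is VERB.
Word 4 cannot be VERB — rule 4 would then fail for every completion. It is NOUN.
Word 6 cannot be ADJ — rule 1 would then fail for every completion. It is VERB.
Word 7 cannot be ADJ — rule 1 would then fail for every completion. It is VERB.
The unique satisfying tagging is: NOUN ADV VERB NOUN NOUN VERB VERB ADV.
Verifying each rule — rule 1 holds; rule 2 holds; rule 3 holds; rule 4 holds.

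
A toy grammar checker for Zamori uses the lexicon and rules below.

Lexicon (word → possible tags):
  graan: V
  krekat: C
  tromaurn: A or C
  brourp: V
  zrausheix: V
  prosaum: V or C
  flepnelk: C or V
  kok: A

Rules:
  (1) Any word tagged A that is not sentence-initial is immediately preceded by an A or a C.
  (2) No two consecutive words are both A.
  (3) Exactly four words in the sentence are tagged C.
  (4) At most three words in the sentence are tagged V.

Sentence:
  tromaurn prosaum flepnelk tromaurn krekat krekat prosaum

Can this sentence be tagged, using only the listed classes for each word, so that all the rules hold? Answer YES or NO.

YES

Candidates per position — 1:tromaurn {A,C}; 2:prosaum {V,C}; 3:flepnelk {C,V}; 4:tromaurn {A,C}; 5:krekat {C}; 6:krekat {C}; 7:prosaum {V,C}.
One satisfying assignment: A V C C C C V.
Checking: rule 1 holds; rule 2 holds; rule 3 holds; rule 4 holds.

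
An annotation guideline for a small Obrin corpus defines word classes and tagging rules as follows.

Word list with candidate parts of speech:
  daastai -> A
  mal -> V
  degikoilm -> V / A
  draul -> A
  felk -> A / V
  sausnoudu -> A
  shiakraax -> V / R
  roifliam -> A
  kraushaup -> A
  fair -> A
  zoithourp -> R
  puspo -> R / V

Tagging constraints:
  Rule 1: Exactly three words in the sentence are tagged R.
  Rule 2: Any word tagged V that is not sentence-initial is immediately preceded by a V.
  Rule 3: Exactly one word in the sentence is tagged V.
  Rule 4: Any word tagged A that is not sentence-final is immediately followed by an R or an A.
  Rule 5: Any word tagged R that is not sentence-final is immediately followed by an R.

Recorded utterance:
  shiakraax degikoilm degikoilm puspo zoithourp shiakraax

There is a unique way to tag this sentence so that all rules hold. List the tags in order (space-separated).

V A A R R R

Candidates per position — 1:shiakraax {V,R}; 2:degikoilm {V,A}; 3:degikoilm {V,A}; 4:puspo {R,V}; 5:zoithourp {R}; 6:shiakraax {V,R}.
If word 1 were R, no tagging could satisfy rule 5; so word 1 is V.
If word 2 were V, no tagging could satisfy rule 3; so word 2 is A.
If word 3 were V, no tagging could satisfy rule 2; so word 3 is A.
If word 4 were V, no tagging could satisfy rule 1; so word 4 is R.
If word 6 were V, no tagging could satisfy rule 1; so word 6 is R.
The unique satisfying tagging is: V A A R R R.
Checking: rule 1 holds; rule 2 holds; rule 3 holds; rule 4 holds; rule 5 holds.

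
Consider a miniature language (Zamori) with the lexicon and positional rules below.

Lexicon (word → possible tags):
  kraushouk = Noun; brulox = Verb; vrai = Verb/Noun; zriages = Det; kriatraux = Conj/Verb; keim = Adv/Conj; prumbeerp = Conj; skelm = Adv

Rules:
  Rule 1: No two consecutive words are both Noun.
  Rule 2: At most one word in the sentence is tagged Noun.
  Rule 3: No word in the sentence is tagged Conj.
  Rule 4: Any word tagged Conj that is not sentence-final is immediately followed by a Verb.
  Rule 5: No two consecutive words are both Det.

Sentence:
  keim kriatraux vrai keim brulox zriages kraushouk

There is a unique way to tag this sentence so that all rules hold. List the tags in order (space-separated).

Candidates per position — 1:keim {Adv,Conj}; 2:kriatraux {Conj,Verb}; 3:vrai {Verb,Noun}; 4:keim {Adv,Conj}; 5:brulox {Verb}; 6:zriages {Det}; 7:kraushouk {Noun}.
Word 1 cannot be Conj — rule 3 would then fail for every completion. It is Adv.
Word 2 cannot be Conj — rule 3 would then fail for every completion. It is Verb.
Word 3 cannot be Noun — rule 2 would then fail for every completion. It is Verb.
Word 4 cannot be Conj — rule 3 would then fail for every completion. It is Adv.
So the tagging must be: Adv Verb Verb Adv Verb Det Noun.
Verifying each rule — rule 1 ✓; rule 2 ✓; rule 3 ✓; rule 4 ✓; rule 5 ✓.

Adv Verb Verb Adv Verb Det Noun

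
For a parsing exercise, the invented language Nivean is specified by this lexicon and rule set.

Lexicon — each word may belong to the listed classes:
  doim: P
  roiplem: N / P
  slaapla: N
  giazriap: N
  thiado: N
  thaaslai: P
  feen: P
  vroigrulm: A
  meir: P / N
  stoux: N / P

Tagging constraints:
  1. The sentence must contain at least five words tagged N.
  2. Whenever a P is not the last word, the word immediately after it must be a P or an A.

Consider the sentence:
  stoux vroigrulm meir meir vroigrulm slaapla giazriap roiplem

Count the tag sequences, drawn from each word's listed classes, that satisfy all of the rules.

4

Candidates per position — 1:stoux {N,P}; 2:vroigrulm {A}; 3:meir {P,N}; 4:meir {P,N}; 5:vroigrulm {A}; 6:slaapla {N}; 7:giazriap {N}; 8:roiplem {N,P}.
There are 16 candidate sequences in total.
The sequences that satisfy every rule: N A N P A N N N; N A N N A N N N; N A N N A N N P; P A N N A N N N.
Count = 4.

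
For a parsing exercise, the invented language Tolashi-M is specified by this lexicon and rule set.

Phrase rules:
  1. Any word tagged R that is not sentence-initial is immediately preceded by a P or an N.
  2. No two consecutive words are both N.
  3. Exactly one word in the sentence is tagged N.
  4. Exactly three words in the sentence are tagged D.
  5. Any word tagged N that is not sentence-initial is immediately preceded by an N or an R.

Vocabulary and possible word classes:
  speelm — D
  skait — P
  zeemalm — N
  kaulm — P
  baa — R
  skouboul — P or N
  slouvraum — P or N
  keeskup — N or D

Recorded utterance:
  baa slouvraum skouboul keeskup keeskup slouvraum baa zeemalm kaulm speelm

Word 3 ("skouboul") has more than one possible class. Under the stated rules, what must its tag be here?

P

Candidates per position — 1:baa {R}; 2:slouvraum {P,N}; 3:skouboul {P,N}; 4:keeskup {N,D}; 5:keeskup {N,D}; 6:slouvraum {P,N}; 7:baa {R}; 8:zeemalm {N}; 9:kaulm {P}; 10:speelm {D}.
At position 2, choosing N makes rule 3 impossible to satisfy; hence P.
At position 3, choosing N makes rule 3 impossible to satisfy; hence P.
At position 4, choosing N makes rule 3 impossible to satisfy; hence D.
At position 5, choosing N makes rule 3 impossible to satisfy; hence D.
At position 6, choosing N makes rule 3 impossible to satisfy; hence P.
The unique satisfying tagging is: R P P D D P R N P D.
Verifying each rule — rule 1 ✓; rule 2 ✓; rule 3 ✓; rule 4 ✓; rule 5 ✓.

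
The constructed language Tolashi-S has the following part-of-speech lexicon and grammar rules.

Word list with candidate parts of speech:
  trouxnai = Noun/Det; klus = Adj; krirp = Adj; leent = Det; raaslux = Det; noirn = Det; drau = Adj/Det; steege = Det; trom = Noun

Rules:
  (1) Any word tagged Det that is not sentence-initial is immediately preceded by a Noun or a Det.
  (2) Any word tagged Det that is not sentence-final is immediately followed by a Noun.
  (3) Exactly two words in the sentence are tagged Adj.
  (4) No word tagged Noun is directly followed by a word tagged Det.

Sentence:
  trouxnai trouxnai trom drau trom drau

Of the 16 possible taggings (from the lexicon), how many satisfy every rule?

Candidates per position — 1:trouxnai {Noun,Det}; 2:trouxnai {Noun,Det}; 3:trom {Noun}; 4:drau {Adj,Det}; 5:trom {Noun}; 6:drau {Adj,Det}.
There are 16 candidate sequences in total.
The sequences that satisfy every rule: Noun Noun Noun Adj Noun Adj; Det Noun Noun Adj Noun Adj.
Count = 2.

2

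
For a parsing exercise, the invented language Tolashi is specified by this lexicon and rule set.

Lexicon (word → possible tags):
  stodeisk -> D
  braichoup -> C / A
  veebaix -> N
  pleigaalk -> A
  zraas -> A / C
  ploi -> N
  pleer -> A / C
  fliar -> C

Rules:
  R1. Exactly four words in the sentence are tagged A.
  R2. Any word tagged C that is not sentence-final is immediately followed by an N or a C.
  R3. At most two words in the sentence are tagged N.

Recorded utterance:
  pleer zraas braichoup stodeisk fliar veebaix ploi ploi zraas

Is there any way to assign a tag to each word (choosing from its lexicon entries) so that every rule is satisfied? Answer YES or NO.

NO

Candidates per position — 1:pleer {A,C}; 2:zraas {A,C}; 3:braichoup {C,A}; 4:stodeisk {D}; 5:fliar {C}; 6:veebaix {N}; 7:ploi {N}; 8:ploi {N}; 9:zraas {A,C}.
Rule 3 cannot be satisfied by any choice of tags from the lexicon.
So there is no consistent tagging.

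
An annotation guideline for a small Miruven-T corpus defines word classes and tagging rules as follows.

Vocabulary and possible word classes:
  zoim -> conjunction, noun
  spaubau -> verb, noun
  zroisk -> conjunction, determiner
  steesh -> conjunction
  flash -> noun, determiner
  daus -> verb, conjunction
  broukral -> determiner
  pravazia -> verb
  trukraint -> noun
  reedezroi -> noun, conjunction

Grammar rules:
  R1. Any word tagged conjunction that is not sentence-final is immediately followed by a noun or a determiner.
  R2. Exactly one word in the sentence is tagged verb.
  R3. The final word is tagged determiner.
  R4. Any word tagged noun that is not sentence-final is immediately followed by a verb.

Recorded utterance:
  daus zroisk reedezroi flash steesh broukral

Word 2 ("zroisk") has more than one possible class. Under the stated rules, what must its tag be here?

determiner

Candidates per position — 1:daus {verb,conjunction}; 2:zroisk {conjunction,determiner}; 3:reedezroi {noun,conjunction}; 4:flash {noun,determiner}; 5:steesh {conjunction}; 6:broukral {determiner}.
Position 1: conjunction is ruled out by rule 2; that leaves verb.
Position 3: noun is ruled out by rule 4; that leaves conjunction.
Position 4: noun is ruled out by rule 4; that leaves determiner.
Position 2: conjunction is ruled out by rule 1; that leaves determiner.
So the tagging must be: verb determiner conjunction determiner conjunction determiner.
Check: rule 1 holds; rule 2 holds; rule 3 holds; rule 4 holds.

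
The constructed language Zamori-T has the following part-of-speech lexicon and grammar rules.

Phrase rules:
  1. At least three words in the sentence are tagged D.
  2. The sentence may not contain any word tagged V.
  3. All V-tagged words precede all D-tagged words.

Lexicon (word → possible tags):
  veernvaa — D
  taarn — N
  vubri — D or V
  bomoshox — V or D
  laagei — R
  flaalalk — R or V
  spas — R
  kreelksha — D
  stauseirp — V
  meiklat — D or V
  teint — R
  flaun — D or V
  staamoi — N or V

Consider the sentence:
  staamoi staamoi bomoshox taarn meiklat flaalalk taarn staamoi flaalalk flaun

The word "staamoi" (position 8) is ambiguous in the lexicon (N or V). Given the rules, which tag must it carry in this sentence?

Candidates per position — 1:staamoi {N,V}; 2:staamoi {N,V}; 3:bomoshox {V,D}; 4:taarn {N}; 5:meiklat {D,V}; 6:flaalalk {R,V}; 7:taarn {N}; 8:staamoi {N,V}; 9:flaalalk {R,V}; 10:flaun {D,V}.
If word 1 were V, no tagging could satisfy rule 2; so word 1 is N.
If word 2 were V, no tagging could satisfy rule 2; so word 2 is N.
If word 3 were V, no tagging could satisfy rule 1; so word 3 is D.
If word 5 were V, no tagging could satisfy rule 1; so word 5 is D.
If word 6 were V, no tagging could satisfy rule 2; so word 6 is R.
If word 8 were V, no tagging could satisfy rule 2; so word 8 is N.
If word 9 were V, no tagging could satisfy rule 2; so word 9 is R.
If word 10 were V, no tagging could satisfy rule 1; so word 10 is D.
The unique satisfying tagging is: N N D N D R N N R D.
Checking: rule 1 satisfied; rule 2 satisfied; rule 3 satisfied.

N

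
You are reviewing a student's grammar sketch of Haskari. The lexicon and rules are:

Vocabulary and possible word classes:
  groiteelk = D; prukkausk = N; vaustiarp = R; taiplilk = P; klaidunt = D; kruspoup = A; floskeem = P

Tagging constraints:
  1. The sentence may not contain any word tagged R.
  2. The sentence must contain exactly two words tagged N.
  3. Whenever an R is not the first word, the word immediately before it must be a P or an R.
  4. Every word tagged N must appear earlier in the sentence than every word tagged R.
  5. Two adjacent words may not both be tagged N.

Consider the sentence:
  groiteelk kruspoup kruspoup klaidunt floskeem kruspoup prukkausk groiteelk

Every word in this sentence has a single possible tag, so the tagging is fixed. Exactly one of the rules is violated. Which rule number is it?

Fixed tagging: D A A D P A N D.
Rule check: R1 pass, R2 fail, R3 pass, R4 pass, R5 pass.
Only rule 2 fails.

2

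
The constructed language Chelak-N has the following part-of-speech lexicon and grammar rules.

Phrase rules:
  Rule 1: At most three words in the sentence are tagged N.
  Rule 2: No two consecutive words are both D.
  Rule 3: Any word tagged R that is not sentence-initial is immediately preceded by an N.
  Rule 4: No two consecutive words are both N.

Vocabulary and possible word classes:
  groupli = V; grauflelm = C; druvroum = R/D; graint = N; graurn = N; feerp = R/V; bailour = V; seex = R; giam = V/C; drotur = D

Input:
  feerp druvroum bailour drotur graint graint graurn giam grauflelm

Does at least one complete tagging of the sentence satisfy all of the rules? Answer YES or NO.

Candidates per position — 1:feerp {R,V}; 2:druvroum {R,D}; 3:bailour {V}; 4:drotur {D}; 5:graint {N}; 6:graint {N}; 7:graurn {N}; 8:giam {V,C}; 9:grauflelm {C}.
Rule 4 cannot be satisfied by any choice of tags from the lexicon.
So there is no consistent tagging.

NO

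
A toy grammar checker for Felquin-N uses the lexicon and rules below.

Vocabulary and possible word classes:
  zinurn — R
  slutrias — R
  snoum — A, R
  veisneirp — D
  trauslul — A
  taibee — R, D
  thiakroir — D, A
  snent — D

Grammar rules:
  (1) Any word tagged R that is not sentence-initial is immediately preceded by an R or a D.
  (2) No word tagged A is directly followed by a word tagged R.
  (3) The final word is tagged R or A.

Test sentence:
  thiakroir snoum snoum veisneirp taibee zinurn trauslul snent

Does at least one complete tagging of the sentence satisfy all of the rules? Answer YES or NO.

Candidates per position — 1:thiakroir {D,A}; 2:snoum {A,R}; 3:snoum {A,R}; 4:veisneirp {D}; 5:taibee {R,D}; 6:zinurn {R}; 7:trauslul {A}; 8:snent {D}.
Rule 3 cannot be satisfied by any choice of tags from the lexicon.
So there is no consistent tagging.

NO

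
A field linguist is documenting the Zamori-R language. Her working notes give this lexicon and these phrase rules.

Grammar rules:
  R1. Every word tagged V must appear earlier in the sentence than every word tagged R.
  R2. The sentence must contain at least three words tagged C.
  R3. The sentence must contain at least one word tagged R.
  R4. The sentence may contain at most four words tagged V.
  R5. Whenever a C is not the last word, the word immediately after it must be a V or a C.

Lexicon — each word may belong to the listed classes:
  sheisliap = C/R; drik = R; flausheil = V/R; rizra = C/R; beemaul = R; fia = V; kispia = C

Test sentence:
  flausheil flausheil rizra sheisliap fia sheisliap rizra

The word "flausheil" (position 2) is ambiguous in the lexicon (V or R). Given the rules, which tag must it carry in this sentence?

V

Candidates per position — 1:flausheil {V,R}; 2:flausheil {V,R}; 3:rizra {C,R}; 4:sheisliap {C,R}; 5:fia {V}; 6:sheisliap {C,R}; 7:rizra {C,R}.
At position 1, choosing R makes rule 1 impossible to satisfy; hence V.
At position 2, choosing R makes rule 1 impossible to satisfy; hence V.
At position 3, choosing R makes rule 1 impossible to satisfy; hence C.
At position 4, choosing R makes rule 1 impossible to satisfy; hence C.
The remaining ambiguous positions (6, 7) are resolved jointly — only one combination satisfies every rule.
The only consistent sequence is: V V C C V R C.
Verifying each rule — rule 1 ✓; rule 2 ✓; rule 3 ✓; rule 4 ✓; rule 5 ✓.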